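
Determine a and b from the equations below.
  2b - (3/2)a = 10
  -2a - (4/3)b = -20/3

a = 0, b = 5

Row-reduce the augmented matrix:
R1 ← R1 / (-3/2).
R2 ← R2 + 2·R1.
R2 ← R2 / (-4).
R1 ← R1 + 4/3·R2.
Reading off the reduced rows gives a = 0, b = 5.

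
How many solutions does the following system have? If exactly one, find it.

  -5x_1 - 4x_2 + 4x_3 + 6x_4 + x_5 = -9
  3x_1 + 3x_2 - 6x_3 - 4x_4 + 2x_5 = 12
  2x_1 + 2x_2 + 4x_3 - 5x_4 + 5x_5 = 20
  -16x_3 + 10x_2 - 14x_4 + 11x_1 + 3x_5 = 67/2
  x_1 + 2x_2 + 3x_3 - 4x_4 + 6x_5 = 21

Row-reduce:
R1 ← R1 / (-5).
R2 ← R2 − 3·R1.
R3 ← R3 − 2·R1.
R4 ← R4 − 11·R1.
R5 ← R5 − 1·R1.
R2 ← R2 / (3/5).
R1 ← R1 − 4/5·R2.
R3 ← R3 − 2/5·R2.
R4 ← R4 − 6/5·R2.
R5 ← R5 − 6/5·R2.
R3 ← R3 / (8).
R1 ← R1 − 4·R3.
R2 ← R2 + 6·R3.
R5 ← R5 − 11·R3.
Swap R4 and R5.
R4 ← R4 / (29/24).
R1 ← R1 − 1/2·R4.
R2 ← R2 + 29/12·R4.
R3 ← R3 + 7/24·R4.
Row 5 reduces to 0 = 1/2, a contradiction. The system is inconsistent.

no solution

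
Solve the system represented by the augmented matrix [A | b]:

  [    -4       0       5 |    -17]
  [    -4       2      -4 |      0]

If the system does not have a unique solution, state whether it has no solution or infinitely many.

Row-reduce:
R1 ← R1 / (-4).
R2 ← R2 + 4·R1.
R2 ← R2 / (2).
Rank is 2 with 3 unknowns, leaving x_3 free.

infinitely many solutions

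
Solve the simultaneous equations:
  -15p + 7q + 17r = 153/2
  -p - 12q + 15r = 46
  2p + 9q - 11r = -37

Row-reduce the augmented matrix:
R1 ← R1 / (-15).
R2 ← R2 + 1·R1.
R3 ← R3 − 2·R1.
R2 ← R2 / (-187/15).
R1 ← R1 + 7/15·R2.
R3 ← R3 − 149/15·R2.
R3 ← R3 / (433/187).
R1 ← R1 + 309/187·R3.
R2 ← R2 + 208/187·R3.
Reading off the reduced rows gives p = -5/2, q = -1/2, r = 5/2.

p = -5/2, q = -1/2, r = 5/2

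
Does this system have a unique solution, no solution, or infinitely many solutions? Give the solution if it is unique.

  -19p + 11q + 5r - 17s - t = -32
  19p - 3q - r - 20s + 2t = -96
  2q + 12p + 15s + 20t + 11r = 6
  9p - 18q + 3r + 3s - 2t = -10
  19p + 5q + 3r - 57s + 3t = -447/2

Row-reduce:
R1 ← R1 / (-19).
R2 ← R2 − 19·R1.
R3 ← R3 − 12·R1.
R4 ← R4 − 9·R1.
R5 ← R5 − 19·R1.
R2 ← R2 / (8).
R1 ← R1 + 11/19·R2.
R3 ← R3 − 170/19·R2.
R4 ← R4 + 243/19·R2.
R5 ← R5 − 16·R2.
R3 ← R3 / (184/19).
R1 ← R1 − 1/38·R3.
R2 ← R2 − 1/2·R3.
R4 ← R4 − 447/38·R3.
R4 ← R4 / (-176121/1472).
R1 ← R1 + 2807/1472·R4.
R2 ← R2 + 10277/1472·R4.
R3 ← R3 − 3469/736·R4.
Row 5 reduces to 0 = 1/2, a contradiction. The system is inconsistent.

no solution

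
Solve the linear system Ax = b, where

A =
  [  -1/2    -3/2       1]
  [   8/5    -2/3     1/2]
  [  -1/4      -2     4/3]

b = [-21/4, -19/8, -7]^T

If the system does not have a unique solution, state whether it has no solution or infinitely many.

x_1 = 0, x_2 = 3, x_3 = -3/4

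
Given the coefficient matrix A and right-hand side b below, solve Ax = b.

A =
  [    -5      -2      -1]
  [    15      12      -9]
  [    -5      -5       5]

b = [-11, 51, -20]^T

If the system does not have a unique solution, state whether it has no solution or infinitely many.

infinitely many solutions

Row-reduce:
R1 ← R1 / (-5).
R2 ← R2 − 15·R1.
R3 ← R3 + 5·R1.
R2 ← R2 / (6).
R1 ← R1 − 2/5·R2.
R3 ← R3 + 3·R2.
Rank is 2 with 3 unknowns, leaving x_3 free.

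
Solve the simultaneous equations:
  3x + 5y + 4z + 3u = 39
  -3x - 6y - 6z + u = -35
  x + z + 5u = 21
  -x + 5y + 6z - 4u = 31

x = -3, y = 4, z = 4, u = 4

Row-reduce the augmented matrix:
R1 ← R1 / (3).
R2 ← R2 + 3·R1.
R3 ← R3 − 1·R1.
R4 ← R4 + 1·R1.
R2 ← R2 / (-1).
R1 ← R1 − 5/3·R2.
R3 ← R3 + 5/3·R2.
R4 ← R4 − 20/3·R2.
R3 ← R3 / (3).
R1 ← R1 + 2·R3.
R2 ← R2 − 2·R3.
R4 ← R4 + 6·R3.
R4 ← R4 / (55/3).
R1 ← R1 − 53/9·R4.
R2 ← R2 + 20/9·R4.
R3 ← R3 + 8/9·R4.
Reading off the reduced rows gives x = -3, y = 4, z = 4, u = 4.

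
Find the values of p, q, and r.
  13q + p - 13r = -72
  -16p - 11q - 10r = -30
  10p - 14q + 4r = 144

Row-reduce the augmented matrix:
R2 ← R2 + 16·R1.
R3 ← R3 − 10·R1.
R2 ← R2 / (197).
R1 ← R1 − 13·R2.
R3 ← R3 + 144·R2.
R3 ← R3 / (-4994/197).
R1 ← R1 − 273/197·R3.
R2 ← R2 + 218/197·R3.
Reading off the reduced rows gives p = 6, q = -6, r = 0.

p = 6, q = -6, r = 0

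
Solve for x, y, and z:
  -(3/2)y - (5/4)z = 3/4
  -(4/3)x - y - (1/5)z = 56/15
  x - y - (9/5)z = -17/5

x = -1, y = -3, z = 3

Row-reduce the augmented matrix:
Swap R1 and R2.
R1 ← R1 / (-4/3).
R3 ← R3 − 1·R1.
R2 ← R2 / (-3/2).
R1 ← R1 − 3/4·R2.
R3 ← R3 + 7/4·R2.
R3 ← R3 / (-59/120).
R1 ← R1 + 19/40·R3.
R2 ← R2 − 5/6·R3.
Reading off the reduced rows gives x = -1, y = -3, z = 3.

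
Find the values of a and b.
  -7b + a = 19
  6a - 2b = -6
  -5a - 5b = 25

Row-reduce the augmented matrix:
R2 ← R2 − 6·R1.
R3 ← R3 + 5·R1.
R2 ← R2 / (40).
R1 ← R1 + 7·R2.
R3 ← R3 + 40·R2.
R3 reduces to 0 = 0, so the extra equation is consistent.
Reading off the reduced rows gives a = -2, b = -3.

a = -2, b = -3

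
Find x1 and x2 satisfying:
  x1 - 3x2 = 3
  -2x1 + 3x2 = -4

x1 = 1, x2 = -2/3

Row-reduce the augmented matrix:
R2 ← R2 + 2·R1.
R2 ← R2 / (-3).
R1 ← R1 + 3·R2.
Reading off the reduced rows gives x1 = 1, x2 = -2/3.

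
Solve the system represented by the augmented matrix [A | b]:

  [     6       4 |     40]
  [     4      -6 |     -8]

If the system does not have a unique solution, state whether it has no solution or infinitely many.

Row-reduce the augmented matrix:
R1 ← R1 / (6).
R2 ← R2 − 4·R1.
R2 ← R2 / (-26/3).
R1 ← R1 − 2/3·R2.
Reading off the reduced rows gives x_1 = 4, x_2 = 4.

x_1 = 4, x_2 = 4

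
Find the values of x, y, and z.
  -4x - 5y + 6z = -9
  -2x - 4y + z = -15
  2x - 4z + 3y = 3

Row-reduce the augmented matrix:
R1 ← R1 / (-4).
R2 ← R2 + 2·R1.
R3 ← R3 − 2·R1.
R2 ← R2 / (-3/2).
R1 ← R1 − 5/4·R2.
R3 ← R3 − 1/2·R2.
R3 ← R3 / (-5/3).
R1 ← R1 + 19/6·R3.
R2 ← R2 − 4/3·R3.
Reading off the reduced rows gives x = 3, y = 3, z = 3.

x = 3, y = 3, z = 3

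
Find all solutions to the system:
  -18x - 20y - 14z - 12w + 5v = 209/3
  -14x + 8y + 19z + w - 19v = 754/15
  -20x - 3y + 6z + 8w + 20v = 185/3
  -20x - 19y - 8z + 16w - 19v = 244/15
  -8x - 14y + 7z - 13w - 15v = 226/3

Row-reduce the augmented matrix:
R1 ← R1 / (-18).
R2 ← R2 + 14·R1.
R3 ← R3 + 20·R1.
R4 ← R4 + 20·R1.
R5 ← R5 + 8·R1.
R2 ← R2 / (212/9).
R1 ← R1 − 10/9·R2.
R3 ← R3 − 173/9·R2.
R4 ← R4 − 29/9·R2.
R5 ← R5 + 46/9·R2.
R3 ← R3 / (-601/212).
R1 ← R1 + 67/106·R3.
R2 ← R2 − 269/212·R3.
R4 ← R4 − 735/212·R3.
R5 ← R5 − 2089/106·R3.
R4 ← R4 / (26262/601).
R1 ← R1 + 1621/601·R4.
R2 ← R2 − 3734/601·R4.
R3 ← R3 + 2735/601·R4.
R5 ← R5 − 50640/601·R4.
R5 ← R5 / (249889/1459).
R1 ← R1 + 23659/4377·R5.
R2 ← R2 − 48761/4377·R5.
R3 ← R3 + 84883/8754·R5.
R4 ← R4 − 3823/8754·R5.
Reading off the reduced rows gives x = -7/3, y = -5/3, z = 7/3, w = -2, v = 3/5.

x = -7/3, y = -5/3, z = 7/3, w = -2, v = 3/5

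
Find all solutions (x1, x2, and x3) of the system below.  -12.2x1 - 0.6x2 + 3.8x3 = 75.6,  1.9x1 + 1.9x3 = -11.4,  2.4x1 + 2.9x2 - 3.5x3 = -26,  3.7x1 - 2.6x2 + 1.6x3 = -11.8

x1 = -6, x2 = -4, x3 = 0

Row-reduce the augmented matrix:
R1 ← R1 / (-61/5).
R2 ← R2 − 19/10·R1.
R3 ← R3 − 12/5·R1.
R4 ← R4 − 37/10·R1.
R2 ← R2 / (-57/610).
R1 ← R1 − 3/61·R2.
R3 ← R3 − 1697/610·R2.
R4 ← R4 + 1697/610·R2.
R3 ← R3 / (2143/30).
R1 ← R1 − 1·R3.
R2 ← R2 + 80/3·R3.
R4 ← R4 + 2143/30·R3.
R4 reduces to 0 = 0, so the extra equation is consistent.
Reading off the reduced rows gives x1 = -6, x2 = -4, x3 = 0.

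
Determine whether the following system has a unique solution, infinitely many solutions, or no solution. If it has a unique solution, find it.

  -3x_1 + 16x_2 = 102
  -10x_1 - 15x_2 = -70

x_1 = -2, x_2 = 6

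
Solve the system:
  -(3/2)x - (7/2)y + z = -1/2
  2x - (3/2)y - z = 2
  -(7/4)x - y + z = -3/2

Row-reduce:
R1 ← R1 / (-3/2).
R2 ← R2 − 2·R1.
R3 ← R3 + 7/4·R1.
R2 ← R2 / (-37/6).
R1 ← R1 − 7/3·R2.
R3 ← R3 − 37/12·R2.
Row 3 reduces to 0 = -1/4, a contradiction. The system is inconsistent.

no solution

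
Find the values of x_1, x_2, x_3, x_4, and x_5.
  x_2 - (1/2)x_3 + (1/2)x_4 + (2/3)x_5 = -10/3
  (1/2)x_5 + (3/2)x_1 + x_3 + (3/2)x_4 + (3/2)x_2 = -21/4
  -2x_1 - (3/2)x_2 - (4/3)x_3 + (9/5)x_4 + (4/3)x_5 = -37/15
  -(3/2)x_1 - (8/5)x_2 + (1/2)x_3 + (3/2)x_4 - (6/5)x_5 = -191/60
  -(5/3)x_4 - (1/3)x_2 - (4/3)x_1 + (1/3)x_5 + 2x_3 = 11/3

x_1 = 3/2, x_2 = -8/3, x_3 = 0, x_4 = -8/3, x_5 = 1

Row-reduce the augmented matrix:
Swap R1 and R2.
R1 ← R1 / (3/2).
R3 ← R3 + 2·R1.
R4 ← R4 + 3/2·R1.
R5 ← R5 + 4/3·R1.
R1 ← R1 − 1·R2.
R3 ← R3 − 1/2·R2.
R4 ← R4 + 1/10·R2.
R5 ← R5 − 1·R2.
R3 ← R3 / (1/4).
R1 ← R1 − 7/6·R3.
R2 ← R2 + 1/2·R3.
R4 ← R4 − 29/20·R3.
R5 ← R5 − 61/18·R3.
R4 ← R4 / (-877/50).
R1 ← R1 + 241/15·R4.
R2 ← R2 − 38/5·R4.
R3 ← R3 − 71/5·R4.
R5 ← R5 + 2203/45·R4.
R5 ← R5 / (148388/23679).
R1 ← R1 − 10448/7893·R5.
R2 ← R2 + 406/877·R5.
R3 ← R3 + 4399/2631·R5.
R4 ← R4 − 515/877·R5.
Reading off the reduced rows gives x_1 = 3/2, x_2 = -8/3, x_3 = 0, x_4 = -8/3, x_5 = 1.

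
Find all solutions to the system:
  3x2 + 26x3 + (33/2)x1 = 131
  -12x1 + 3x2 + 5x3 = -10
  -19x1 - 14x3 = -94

Row-reduce:
R1 ← R1 / (33/2).
R2 ← R2 + 12·R1.
R3 ← R3 + 19·R1.
R2 ← R2 / (57/11).
R1 ← R1 − 2/11·R2.
R3 ← R3 − 38/11·R2.
Rank is 2 with 3 unknowns, leaving x3 free.

infinitely many solutions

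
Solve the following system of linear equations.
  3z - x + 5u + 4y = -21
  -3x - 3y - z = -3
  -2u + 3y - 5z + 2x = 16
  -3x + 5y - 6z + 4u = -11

x = -1, y = 2, z = 0, u = -6

Row-reduce the augmented matrix:
R1 ← R1 / (-1).
R2 ← R2 + 3·R1.
R3 ← R3 − 2·R1.
R4 ← R4 + 3·R1.
R2 ← R2 / (-15).
R1 ← R1 + 4·R2.
R3 ← R3 − 11·R2.
R4 ← R4 + 7·R2.
R3 ← R3 / (-19/3).
R1 ← R1 + 1/3·R3.
R2 ← R2 − 2/3·R3.
R4 ← R4 + 31/3·R3.
R4 ← R4 / (17/19).
R1 ← R1 + 16/19·R4.
R2 ← R2 − 13/19·R4.
R3 ← R3 − 9/19·R4.
Reading off the reduced rows gives x = -1, y = 2, z = 0, u = -6.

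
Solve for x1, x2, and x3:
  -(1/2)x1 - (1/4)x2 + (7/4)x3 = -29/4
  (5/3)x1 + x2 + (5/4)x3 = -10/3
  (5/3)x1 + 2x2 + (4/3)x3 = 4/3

Row-reduce the augmented matrix:
R1 ← R1 / (-1/2).
R2 ← R2 − 5/3·R1.
R3 ← R3 − 5/3·R1.
R2 ← R2 / (1/6).
R1 ← R1 − 1/2·R2.
R3 ← R3 − 7/6·R2.
R3 ← R3 / (-509/12).
R1 ← R1 + 99/4·R3.
R2 ← R2 − 85/2·R3.
Reading off the reduced rows gives x1 = -2, x2 = 5, x3 = -4.

x1 = -2, x2 = 5, x3 = -4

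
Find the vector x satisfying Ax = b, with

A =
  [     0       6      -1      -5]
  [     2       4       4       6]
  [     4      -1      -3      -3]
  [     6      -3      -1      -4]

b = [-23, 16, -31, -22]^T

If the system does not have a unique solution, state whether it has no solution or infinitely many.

x_1 = -3, x_2 = -2, x_3 = 6, x_4 = 1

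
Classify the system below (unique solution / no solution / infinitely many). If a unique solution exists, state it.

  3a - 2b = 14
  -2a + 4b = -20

a = 2, b = -4

Row-reduce the augmented matrix:
R1 ← R1 / (3).
R2 ← R2 + 2·R1.
R2 ← R2 / (8/3).
R1 ← R1 + 2/3·R2.
Reading off the reduced rows gives a = 2, b = -4.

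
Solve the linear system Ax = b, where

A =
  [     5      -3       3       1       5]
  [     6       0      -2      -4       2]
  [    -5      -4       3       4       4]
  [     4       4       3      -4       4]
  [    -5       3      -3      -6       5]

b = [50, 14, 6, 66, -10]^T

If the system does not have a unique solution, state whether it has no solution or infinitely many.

x_1 = 4, x_2 = 5, x_3 = 6, x_4 = 2, x_5 = 5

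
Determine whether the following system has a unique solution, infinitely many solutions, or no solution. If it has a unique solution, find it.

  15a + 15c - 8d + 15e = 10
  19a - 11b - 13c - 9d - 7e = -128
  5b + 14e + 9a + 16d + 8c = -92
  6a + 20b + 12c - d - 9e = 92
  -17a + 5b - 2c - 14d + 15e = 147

a = -5, b = 3, c = 4, d = -5, e = -1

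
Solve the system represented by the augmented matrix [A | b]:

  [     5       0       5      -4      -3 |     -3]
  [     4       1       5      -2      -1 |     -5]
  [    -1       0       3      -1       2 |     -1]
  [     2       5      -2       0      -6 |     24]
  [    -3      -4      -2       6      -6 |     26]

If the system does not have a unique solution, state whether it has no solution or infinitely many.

x_1 = -4, x_2 = 2, x_3 = 1, x_4 = 0, x_5 = -4

Row-reduce the augmented matrix:
R1 ← R1 / (5).
R2 ← R2 − 4·R1.
R3 ← R3 + 1·R1.
R4 ← R4 − 2·R1.
R5 ← R5 + 3·R1.
R4 ← R4 − 5·R2.
R5 ← R5 + 4·R2.
R3 ← R3 / (4).
R1 ← R1 − 1·R3.
R2 ← R2 − 1·R3.
R4 ← R4 + 9·R3.
R5 ← R5 − 5·R3.
R4 ← R4 / (-169/20).
R1 ← R1 + 7/20·R4.
R2 ← R2 − 33/20·R4.
R3 ← R3 + 9/20·R4.
R5 ← R5 − 213/20·R4.
R5 ← R5 / (-2510/169).
R1 ← R1 + 100/169·R5.
R2 ← R2 + 108/169·R5.
R3 ← R3 − 137/169·R5.
R4 ← R4 − 173/169·R5.
Reading off the reduced rows gives x_1 = -4, x_2 = 2, x_3 = 1, x_4 = 0, x_5 = -4.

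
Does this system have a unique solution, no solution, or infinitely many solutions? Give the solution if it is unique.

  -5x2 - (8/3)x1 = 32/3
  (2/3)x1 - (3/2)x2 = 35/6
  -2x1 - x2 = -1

Row-reduce:
R1 ← R1 / (-8/3).
R2 ← R2 − 2/3·R1.
R3 ← R3 + 2·R1.
R2 ← R2 / (-11/4).
R1 ← R1 − 15/8·R2.
R3 ← R3 − 11/4·R2.
Row 3 reduces to 0 = -1/2, a contradiction. The system is inconsistent.

no solution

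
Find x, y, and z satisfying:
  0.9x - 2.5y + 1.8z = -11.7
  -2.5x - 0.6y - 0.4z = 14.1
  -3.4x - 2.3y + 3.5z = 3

Row-reduce the augmented matrix:
R1 ← R1 / (9/10).
R2 ← R2 + 5/2·R1.
R3 ← R3 + 17/5·R1.
R2 ← R2 / (-679/90).
R1 ← R1 + 25/9·R2.
R3 ← R3 + 1057/90·R2.
R3 ← R3 / (609/194).
R1 ← R1 − 208/679·R3.
R2 ← R2 + 414/679·R3.
Reading off the reduced rows gives x = -5, y = 0, z = -4.

x = -5, y = 0, z = -4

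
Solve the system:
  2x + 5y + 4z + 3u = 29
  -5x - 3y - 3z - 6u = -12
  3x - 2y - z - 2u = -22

infinitely many solutions

Row-reduce:
R1 ← R1 / (2).
R2 ← R2 + 5·R1.
R3 ← R3 − 3·R1.
R2 ← R2 / (19/2).
R1 ← R1 − 5/2·R2.
R3 ← R3 + 19/2·R2.
R3 ← R3 / (-5).
R1 ← R1 − 21/19·R3.
R2 ← R2 − 3/19·R3.
Rank is 3 with 4 unknowns, leaving z free.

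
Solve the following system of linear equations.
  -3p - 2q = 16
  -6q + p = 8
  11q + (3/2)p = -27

no solution

Row-reduce:
R1 ← R1 / (-3).
R2 ← R2 − 1·R1.
R3 ← R3 − 3/2·R1.
R2 ← R2 / (-20/3).
R1 ← R1 − 2/3·R2.
R3 ← R3 − 10·R2.
Row 3 reduces to 0 = 1, a contradiction. The system is inconsistent.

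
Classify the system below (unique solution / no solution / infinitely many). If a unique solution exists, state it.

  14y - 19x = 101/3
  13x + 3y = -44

Row-reduce the augmented matrix:
R1 ← R1 / (-19).
R2 ← R2 − 13·R1.
R2 ← R2 / (239/19).
R1 ← R1 + 14/19·R2.
Reading off the reduced rows gives x = -3, y = -5/3.

x = -3, y = -5/3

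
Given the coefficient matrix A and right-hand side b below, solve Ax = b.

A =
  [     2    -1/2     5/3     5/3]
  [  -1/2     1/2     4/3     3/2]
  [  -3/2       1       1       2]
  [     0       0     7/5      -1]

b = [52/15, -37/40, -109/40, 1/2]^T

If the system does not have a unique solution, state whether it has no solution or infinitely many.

x_1 = 11/4, x_2 = 12/5, x_3 = 0, x_4 = -1/2

Row-reduce the augmented matrix:
R1 ← R1 / (2).
R2 ← R2 + 1/2·R1.
R3 ← R3 + 3/2·R1.
R2 ← R2 / (3/8).
R1 ← R1 + 1/4·R2.
R3 ← R3 − 5/8·R2.
R3 ← R3 / (-2/3).
R1 ← R1 − 2·R3.
R2 ← R2 − 14/3·R3.
R4 ← R4 − 7/5·R3.
R4 ← R4 / (-53/60).
R1 ← R1 − 41/18·R4.
R2 ← R2 − 11/2·R4.
R3 ← R3 + 1/12·R4.
Reading off the reduced rows gives x_1 = 11/4, x_2 = 12/5, x_3 = 0, x_4 = -1/2.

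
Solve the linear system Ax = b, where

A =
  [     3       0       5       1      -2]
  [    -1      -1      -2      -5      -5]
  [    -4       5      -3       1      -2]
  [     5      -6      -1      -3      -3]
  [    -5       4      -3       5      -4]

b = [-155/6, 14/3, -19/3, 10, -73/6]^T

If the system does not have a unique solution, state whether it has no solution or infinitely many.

x_1 = -3/2, x_2 = -3, x_3 = -3, x_4 = -4/3, x_5 = 5/2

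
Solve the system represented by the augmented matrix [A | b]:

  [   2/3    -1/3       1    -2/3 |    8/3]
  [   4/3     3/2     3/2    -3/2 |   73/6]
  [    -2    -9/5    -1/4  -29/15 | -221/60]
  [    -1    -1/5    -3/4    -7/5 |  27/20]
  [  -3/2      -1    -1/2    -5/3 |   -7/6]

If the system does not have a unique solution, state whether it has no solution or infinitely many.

x_1 = 2, x_2 = 3, x_3 = 1/3, x_4 = -3

Row-reduce the augmented matrix:
R1 ← R1 / (2/3).
R2 ← R2 − 4/3·R1.
R3 ← R3 + 2·R1.
R4 ← R4 + 1·R1.
R5 ← R5 + 3/2·R1.
R2 ← R2 / (13/6).
R1 ← R1 + 1/2·R2.
R3 ← R3 + 14/5·R2.
R4 ← R4 + 7/10·R2.
R5 ← R5 + 7/4·R2.
R3 ← R3 / (547/260).
R1 ← R1 − 18/13·R3.
R2 ← R2 + 3/13·R3.
R4 ← R4 − 153/260·R3.
R5 ← R5 − 35/26·R3.
R4 ← R4 / (-1415/1094).
R1 ← R1 − 1851/1094·R4.
R2 ← R2 + 291/547·R4.
R3 ← R3 + 3236/1641·R4.
R5 ← R5 + 1415/2188·R4.
R5 reduces to 0 = 0, so the extra equation is consistent.
Reading off the reduced rows gives x_1 = 2, x_2 = 3, x_3 = 1/3, x_4 = -3.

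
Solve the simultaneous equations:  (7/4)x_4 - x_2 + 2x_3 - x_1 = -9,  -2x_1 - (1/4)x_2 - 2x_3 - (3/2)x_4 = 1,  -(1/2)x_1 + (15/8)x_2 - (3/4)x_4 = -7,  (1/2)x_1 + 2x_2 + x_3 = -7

no solution

Row-reduce:
R1 ← R1 / (-1).
R2 ← R2 + 2·R1.
R3 ← R3 + 1/2·R1.
R4 ← R4 − 1/2·R1.
R2 ← R2 / (7/4).
R1 ← R1 − 1·R2.
R3 ← R3 − 19/8·R2.
R4 ← R4 − 3/2·R2.
R3 ← R3 / (50/7).
R1 ← R1 − 10/7·R3.
R2 ← R2 + 24/7·R3.
R4 ← R4 − 50/7·R3.
Row 4 reduces to 0 = 1/2, a contradiction. The system is inconsistent.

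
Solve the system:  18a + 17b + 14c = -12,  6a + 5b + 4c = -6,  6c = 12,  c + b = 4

no solution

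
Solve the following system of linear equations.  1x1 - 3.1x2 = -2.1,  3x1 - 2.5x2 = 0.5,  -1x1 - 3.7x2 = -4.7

Row-reduce the augmented matrix:
R2 ← R2 − 3·R1.
R3 ← R3 + 1·R1.
R2 ← R2 / (34/5).
R1 ← R1 + 31/10·R2.
R3 ← R3 + 34/5·R2.
R3 reduces to 0 = 0, so the extra equation is consistent.
Reading off the reduced rows gives x1 = 1, x2 = 1.

x1 = 1, x2 = 1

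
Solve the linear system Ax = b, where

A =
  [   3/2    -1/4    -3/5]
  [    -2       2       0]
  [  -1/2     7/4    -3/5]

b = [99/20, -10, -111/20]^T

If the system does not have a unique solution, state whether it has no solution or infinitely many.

no solution

Row-reduce:
R1 ← R1 / (3/2).
R2 ← R2 + 2·R1.
R3 ← R3 + 1/2·R1.
R2 ← R2 / (5/3).
R1 ← R1 + 1/6·R2.
R3 ← R3 − 5/3·R2.
Row 3 reduces to 0 = -1/2, a contradiction. The system is inconsistent.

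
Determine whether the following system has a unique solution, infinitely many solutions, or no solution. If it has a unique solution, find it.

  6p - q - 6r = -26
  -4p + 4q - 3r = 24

infinitely many solutions

Row-reduce:
R1 ← R1 / (6).
R2 ← R2 + 4·R1.
R2 ← R2 / (10/3).
R1 ← R1 + 1/6·R2.
Rank is 2 with 3 unknowns, leaving r free.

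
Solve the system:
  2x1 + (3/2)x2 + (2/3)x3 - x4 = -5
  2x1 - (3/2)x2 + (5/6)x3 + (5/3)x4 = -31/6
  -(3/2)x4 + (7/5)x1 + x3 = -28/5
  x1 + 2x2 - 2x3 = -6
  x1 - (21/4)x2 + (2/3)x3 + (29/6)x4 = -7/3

no solution

Row-reduce:
R1 ← R1 / (2).
R2 ← R2 − 2·R1.
R3 ← R3 − 7/5·R1.
R4 ← R4 − 1·R1.
R5 ← R5 − 1·R1.
R2 ← R2 / (-3).
R1 ← R1 − 3/4·R2.
R3 ← R3 + 21/20·R2.
R4 ← R4 − 5/4·R2.
R5 ← R5 + 6·R2.
R3 ← R3 / (19/40).
R1 ← R1 − 3/8·R3.
R2 ← R2 + 1/18·R3.
R4 ← R4 + 163/72·R3.
R4 ← R4 / (-6823/1026).
R1 ← R1 − 175/114·R4.
R2 ← R2 + 560/513·R4.
R3 ← R3 + 208/57·R4.
Row 5 reduces to 0 = 1/2, a contradiction. The system is inconsistent.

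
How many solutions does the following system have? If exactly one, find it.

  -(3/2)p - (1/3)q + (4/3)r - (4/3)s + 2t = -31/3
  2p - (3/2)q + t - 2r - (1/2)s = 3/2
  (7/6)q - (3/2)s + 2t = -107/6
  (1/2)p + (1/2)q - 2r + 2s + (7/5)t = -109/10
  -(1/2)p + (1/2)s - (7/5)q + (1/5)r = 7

p = 0, q = -5, r = 0, s = 0, t = -6

Row-reduce the augmented matrix:
R1 ← R1 / (-3/2).
R2 ← R2 − 2·R1.
R4 ← R4 − 1/2·R1.
R5 ← R5 + 1/2·R1.
R2 ← R2 / (-35/18).
R1 ← R1 − 2/9·R2.
R3 ← R3 − 7/6·R2.
R4 ← R4 − 7/18·R2.
R5 ← R5 + 58/45·R2.
R3 ← R3 / (-2/15).
R1 ← R1 + 32/35·R3.
R2 ← R2 − 4/35·R3.
R4 ← R4 + 8/5·R3.
R5 ← R5 + 17/175·R3.
R4 ← R4 / (71/2).
R1 ← R1 − 142/7·R4.
R2 ← R2 + 9/7·R4.
R3 ← R3 − 43/2·R4.
R5 ← R5 − 159/35·R4.
R5 ← R5 / (-1637/24850).
R1 ← R1 + 88/35·R5.
R2 ← R2 + 24/2485·R5.
R3 ← R3 + 1897/710·R5.
R4 ← R4 + 476/355·R5.
Reading off the reduced rows gives p = 0, q = -5, r = 0, s = 0, t = -6.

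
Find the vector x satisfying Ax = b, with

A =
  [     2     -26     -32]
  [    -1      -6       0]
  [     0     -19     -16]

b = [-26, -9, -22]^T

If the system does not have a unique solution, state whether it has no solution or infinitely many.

Row-reduce:
R1 ← R1 / (2).
R2 ← R2 + 1·R1.
R2 ← R2 / (-19).
R1 ← R1 + 13·R2.
R3 ← R3 + 19·R2.
Rank is 2 with 3 unknowns, leaving x_3 free.

infinitely many solutions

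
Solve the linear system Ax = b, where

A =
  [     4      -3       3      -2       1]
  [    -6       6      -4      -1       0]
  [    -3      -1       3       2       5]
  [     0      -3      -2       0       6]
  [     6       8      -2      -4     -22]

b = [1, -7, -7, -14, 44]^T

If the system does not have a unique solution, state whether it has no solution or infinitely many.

no solution

Row-reduce:
R1 ← R1 / (4).
R2 ← R2 + 6·R1.
R3 ← R3 + 3·R1.
R5 ← R5 − 6·R1.
R2 ← R2 / (3/2).
R1 ← R1 + 3/4·R2.
R3 ← R3 + 13/4·R2.
R4 ← R4 + 3·R2.
R5 ← R5 − 25/2·R2.
R3 ← R3 / (19/3).
R1 ← R1 − 1·R3.
R2 ← R2 − 1/3·R3.
R4 ← R4 + 1·R3.
R5 ← R5 + 32/3·R3.
R4 ← R4 / (-353/38).
R1 ← R1 + 23/19·R4.
R2 ← R2 + 85/38·R4.
R3 ← R3 + 49/38·R4.
R5 ← R5 − 353/19·R4.
Row 5 reduces to 0 = 2, a contradiction. The system is inconsistent.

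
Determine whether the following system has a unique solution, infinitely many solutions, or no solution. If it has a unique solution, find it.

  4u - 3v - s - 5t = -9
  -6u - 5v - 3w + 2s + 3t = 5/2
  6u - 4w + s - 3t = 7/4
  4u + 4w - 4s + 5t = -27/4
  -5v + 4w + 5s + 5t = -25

u = -1, v = 7/4, w = -5/2, s = -3/2, t = 1/4

Row-reduce the augmented matrix:
R1 ← R1 / (4).
R2 ← R2 + 6·R1.
R3 ← R3 − 6·R1.
R4 ← R4 − 4·R1.
R2 ← R2 / (-19/2).
R1 ← R1 + 3/4·R2.
R3 ← R3 − 9/2·R2.
R4 ← R4 − 3·R2.
R5 ← R5 + 5·R2.
R3 ← R3 / (-103/19).
R1 ← R1 − 9/38·R3.
R2 ← R2 − 6/19·R3.
R4 ← R4 − 58/19·R3.
R5 ← R5 − 106/19·R3.
R4 ← R4 / (-134/103).
R1 ← R1 + 35/206·R4.
R2 ← R2 − 11/103·R4.
R3 ← R3 + 52/103·R4.
R5 ← R5 − 778/103·R4.
R5 ← R5 / (4513/67).
R1 ← R1 + 559/268·R5.
R2 ← R2 − 191/134·R5.
R3 ← R3 + 287/67·R5.
R4 ← R4 + 1021/134·R5.
Reading off the reduced rows gives u = -1, v = 7/4, w = -5/2, s = -3/2, t = 1/4.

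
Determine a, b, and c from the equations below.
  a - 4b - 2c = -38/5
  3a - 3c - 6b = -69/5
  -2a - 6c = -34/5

Row-reduce the augmented matrix:
R2 ← R2 − 3·R1.
R3 ← R3 + 2·R1.
R2 ← R2 / (6).
R1 ← R1 + 4·R2.
R3 ← R3 + 8·R2.
R3 ← R3 / (-6).
R2 ← R2 − 1/2·R3.
Reading off the reduced rows gives a = -8/5, b = 2/3, c = 5/3.

a = -8/5, b = 2/3, c = 5/3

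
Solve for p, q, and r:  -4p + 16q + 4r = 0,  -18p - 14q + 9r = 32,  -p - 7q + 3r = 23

p = 2, q = -1, r = 6

Row-reduce the augmented matrix:
R1 ← R1 / (-4).
R2 ← R2 + 18·R1.
R3 ← R3 + 1·R1.
R2 ← R2 / (-86).
R1 ← R1 + 4·R2.
R3 ← R3 + 11·R2.
R3 ← R3 / (271/86).
R1 ← R1 + 25/43·R3.
R2 ← R2 − 9/86·R3.
Reading off the reduced rows gives p = 2, q = -1, r = 6.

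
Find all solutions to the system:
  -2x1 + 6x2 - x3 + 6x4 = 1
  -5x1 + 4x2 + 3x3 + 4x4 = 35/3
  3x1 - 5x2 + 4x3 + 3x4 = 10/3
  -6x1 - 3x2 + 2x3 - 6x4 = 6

x1 = 0, x2 = 4/3, x3 = 3, x4 = -2/3

Row-reduce the augmented matrix:
R1 ← R1 / (-2).
R2 ← R2 + 5·R1.
R3 ← R3 − 3·R1.
R4 ← R4 + 6·R1.
R2 ← R2 / (-11).
R1 ← R1 + 3·R2.
R3 ← R3 − 4·R2.
R4 ← R4 + 21·R2.
R3 ← R3 / (9/2).
R1 ← R1 + 1·R3.
R2 ← R2 + 1/2·R3.
R4 ← R4 + 11/2·R3.
R4 ← R4 / (61/9).
R1 ← R1 − 16/9·R4.
R2 ← R2 − 17/9·R4.
R3 ← R3 − 16/9·R4.
Reading off the reduced rows gives x1 = 0, x2 = 4/3, x3 = 3, x4 = -2/3.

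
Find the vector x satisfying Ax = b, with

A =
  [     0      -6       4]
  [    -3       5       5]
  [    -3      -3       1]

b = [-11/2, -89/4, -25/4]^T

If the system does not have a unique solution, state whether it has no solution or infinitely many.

Row-reduce the augmented matrix:
Swap R1 and R2.
R1 ← R1 / (-3).
R3 ← R3 + 3·R1.
R2 ← R2 / (-6).
R1 ← R1 + 5/3·R2.
R3 ← R3 + 8·R2.
R3 ← R3 / (-28/3).
R1 ← R1 + 25/9·R3.
R2 ← R2 + 2/3·R3.
Reading off the reduced rows gives x_1 = 2, x_2 = -3/4, x_3 = -5/2.

x_1 = 2, x_2 = -3/4, x_3 = -5/2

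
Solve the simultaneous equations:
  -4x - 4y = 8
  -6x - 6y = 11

Row-reduce:
R1 ← R1 / (-4).
R2 ← R2 + 6·R1.
Row 2 reduces to 0 = -1, a contradiction. The system is inconsistent.

no solution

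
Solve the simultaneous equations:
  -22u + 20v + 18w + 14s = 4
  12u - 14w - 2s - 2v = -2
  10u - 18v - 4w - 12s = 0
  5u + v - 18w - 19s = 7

Row-reduce:
R1 ← R1 / (-22).
R2 ← R2 − 12·R1.
R3 ← R3 − 10·R1.
R4 ← R4 − 5·R1.
R2 ← R2 / (98/11).
R1 ← R1 + 10/11·R2.
R3 ← R3 + 98/11·R2.
R4 ← R4 − 61/11·R2.
Swap R3 and R4.
R3 ← R3 / (-554/49).
R1 ← R1 + 61/49·R3.
R2 ← R2 + 23/49·R3.
Row 4 reduces to 0 = 2, a contradiction. The system is inconsistent.

no solution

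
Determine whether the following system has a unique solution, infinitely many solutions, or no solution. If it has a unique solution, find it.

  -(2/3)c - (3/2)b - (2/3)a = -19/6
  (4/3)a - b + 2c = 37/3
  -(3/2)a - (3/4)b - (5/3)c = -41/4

Row-reduce the augmented matrix:
R1 ← R1 / (-2/3).
R2 ← R2 − 4/3·R1.
R3 ← R3 + 3/2·R1.
R2 ← R2 / (-4).
R1 ← R1 − 9/4·R2.
R3 ← R3 − 21/8·R2.
R3 ← R3 / (13/48).
R1 ← R1 − 11/8·R3.
R2 ← R2 + 1/6·R3.
Reading off the reduced rows gives a = 4, b = -1, c = 3.

a = 4, b = -1, c = 3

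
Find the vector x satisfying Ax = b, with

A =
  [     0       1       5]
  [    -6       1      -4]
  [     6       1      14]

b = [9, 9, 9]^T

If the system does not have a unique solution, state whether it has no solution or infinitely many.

Row-reduce:
Swap R1 and R2.
R1 ← R1 / (-6).
R3 ← R3 − 6·R1.
R1 ← R1 + 1/6·R2.
R3 ← R3 − 2·R2.
Rank is 2 with 3 unknowns, leaving x_3 free.

infinitely many solutions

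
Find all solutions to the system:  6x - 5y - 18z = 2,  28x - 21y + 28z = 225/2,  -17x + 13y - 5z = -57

no solution

Row-reduce:
R1 ← R1 / (6).
R2 ← R2 − 28·R1.
R3 ← R3 + 17·R1.
R2 ← R2 / (7/3).
R1 ← R1 + 5/6·R2.
R3 ← R3 + 7/6·R2.
Row 3 reduces to 0 = 1/4, a contradiction. The system is inconsistent.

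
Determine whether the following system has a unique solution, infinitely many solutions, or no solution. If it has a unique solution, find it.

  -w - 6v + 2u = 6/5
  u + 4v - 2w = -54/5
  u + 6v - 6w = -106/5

u = -2, v = -6/5, w = 2

Row-reduce the augmented matrix:
R1 ← R1 / (2).
R2 ← R2 − 1·R1.
R3 ← R3 − 1·R1.
R2 ← R2 / (7).
R1 ← R1 + 3·R2.
R3 ← R3 − 9·R2.
R3 ← R3 / (-25/7).
R1 ← R1 + 8/7·R3.
R2 ← R2 + 3/14·R3.
Reading off the reduced rows gives u = -2, v = -6/5, w = 2.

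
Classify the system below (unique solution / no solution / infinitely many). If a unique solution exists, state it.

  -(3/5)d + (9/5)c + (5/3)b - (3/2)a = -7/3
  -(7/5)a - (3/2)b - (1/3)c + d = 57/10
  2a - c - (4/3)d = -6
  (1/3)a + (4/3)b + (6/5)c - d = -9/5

Row-reduce the augmented matrix:
R1 ← R1 / (-3/2).
R2 ← R2 + 7/5·R1.
R3 ← R3 − 2·R1.
R4 ← R4 − 1/3·R1.
R2 ← R2 / (-55/18).
R1 ← R1 + 10/9·R2.
R3 ← R3 − 20/9·R2.
R4 ← R4 − 46/27·R2.
R3 ← R3 / (-53/825).
R1 ← R1 + 386/825·R3.
R2 ← R2 − 906/1375·R3.
R4 ← R4 − 5908/12375·R3.
R4 ← R4 / (-18331/2385).
R1 ← R1 − 1130/159·R4.
R2 ← R2 + 570/53·R4.
R3 ← R3 − 824/53·R4.
Reading off the reduced rows gives a = 2, b = -5, c = 6, d = 3.

a = 2, b = -5, c = 6, d = 3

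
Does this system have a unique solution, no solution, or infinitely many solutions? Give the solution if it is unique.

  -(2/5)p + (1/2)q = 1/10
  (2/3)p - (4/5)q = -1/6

p = -1/4, q = 0

Row-reduce the augmented matrix:
R1 ← R1 / (-2/5).
R2 ← R2 − 2/3·R1.
R2 ← R2 / (1/30).
R1 ← R1 + 5/4·R2.
Reading off the reduced rows gives p = -1/4, q = 0.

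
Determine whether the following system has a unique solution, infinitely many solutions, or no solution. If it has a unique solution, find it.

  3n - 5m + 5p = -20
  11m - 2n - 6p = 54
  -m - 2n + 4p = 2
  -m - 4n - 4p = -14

Row-reduce the augmented matrix:
R1 ← R1 / (-5).
R2 ← R2 − 11·R1.
R3 ← R3 + 1·R1.
R4 ← R4 + 1·R1.
R2 ← R2 / (23/5).
R1 ← R1 + 3/5·R2.
R3 ← R3 + 13/5·R2.
R4 ← R4 + 23/5·R2.
R3 ← R3 / (134/23).
R1 ← R1 + 8/23·R3.
R2 ← R2 − 25/23·R3.
R4 reduces to 0 = 0, so the extra equation is consistent.
Reading off the reduced rows gives m = 6, n = 0, p = 2.

m = 6, n = 0, p = 2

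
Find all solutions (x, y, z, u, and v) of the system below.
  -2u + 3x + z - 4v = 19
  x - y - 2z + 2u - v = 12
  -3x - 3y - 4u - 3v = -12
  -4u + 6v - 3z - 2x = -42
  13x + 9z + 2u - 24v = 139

no solution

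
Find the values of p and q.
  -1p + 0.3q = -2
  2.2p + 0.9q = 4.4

Row-reduce the augmented matrix:
R1 ← R1 / (-1).
R2 ← R2 − 11/5·R1.
R2 ← R2 / (39/25).
R1 ← R1 + 3/10·R2.
Reading off the reduced rows gives p = 2, q = 0.

p = 2, q = 0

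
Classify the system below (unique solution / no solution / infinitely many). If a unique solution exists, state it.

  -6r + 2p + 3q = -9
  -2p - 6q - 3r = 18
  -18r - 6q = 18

infinitely many solutions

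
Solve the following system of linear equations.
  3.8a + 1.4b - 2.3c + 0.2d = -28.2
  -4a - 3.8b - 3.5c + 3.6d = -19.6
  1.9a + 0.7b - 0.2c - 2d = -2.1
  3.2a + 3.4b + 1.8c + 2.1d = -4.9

a = -4, b = 1, c = 6, d = -3

Row-reduce the augmented matrix:
R1 ← R1 / (19/5).
R2 ← R2 + 4·R1.
R3 ← R3 − 19/10·R1.
R4 ← R4 − 16/5·R1.
R2 ← R2 / (-221/95).
R1 ← R1 − 7/19·R2.
R4 ← R4 − 211/95·R2.
R3 ← R3 / (19/20).
R1 ← R1 + 341/221·R3.
R2 ← R2 − 1125/442·R3.
R4 ← R4 + 847/442·R3.
R4 ← R4 / (56001/41990).
R1 ← R1 + 11567/4199·R4.
R2 ← R2 − 16747/4199·R4.
R3 ← R3 + 42/19·R4.
Reading off the reduced rows gives a = -4, b = 1, c = 6, d = -3.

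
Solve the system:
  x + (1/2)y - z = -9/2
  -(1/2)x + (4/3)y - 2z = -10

infinitely many solutions

Row-reduce:
R2 ← R2 + 1/2·R1.
R2 ← R2 / (19/12).
R1 ← R1 − 1/2·R2.
Rank is 2 with 3 unknowns, leaving z free.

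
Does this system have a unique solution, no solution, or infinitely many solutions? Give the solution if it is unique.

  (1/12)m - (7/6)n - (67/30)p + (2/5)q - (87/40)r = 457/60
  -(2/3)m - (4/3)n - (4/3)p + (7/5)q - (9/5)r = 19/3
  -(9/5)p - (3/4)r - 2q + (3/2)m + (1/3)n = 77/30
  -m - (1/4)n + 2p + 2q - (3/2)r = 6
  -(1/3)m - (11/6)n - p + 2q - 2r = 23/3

Row-reduce:
R1 ← R1 / (1/12).
R2 ← R2 + 2/3·R1.
R3 ← R3 − 3/2·R1.
R4 ← R4 + 1·R1.
R5 ← R5 + 1/3·R1.
R2 ← R2 / (-32/3).
R1 ← R1 + 14·R2.
R3 ← R3 − 64/3·R2.
R4 ← R4 + 57/4·R2.
R5 ← R5 + 13/2·R2.
Swap R3 and R4.
R3 ← R3 / (17/20).
R1 ← R1 + 8/5·R3.
R2 ← R2 − 9/5·R3.
R5 ← R5 − 53/30·R3.
Swap R4 and R5.
R4 ← R4 / (-4601/8160).
R1 ← R1 + 7/1360·R4.
R2 ← R2 + 309/170·R4.
R3 ← R3 − 419/544·R4.
Rank is 4 with 5 unknowns, leaving r free.

infinitely many solutions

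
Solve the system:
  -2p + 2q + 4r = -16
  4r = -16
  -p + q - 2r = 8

infinitely many solutions

Row-reduce:
R1 ← R1 / (-2).
R3 ← R3 + 1·R1.
R2 ← R2 / (4).
R1 ← R1 + 2·R2.
R3 ← R3 + 4·R2.
Rank is 2 with 3 unknowns, leaving q free.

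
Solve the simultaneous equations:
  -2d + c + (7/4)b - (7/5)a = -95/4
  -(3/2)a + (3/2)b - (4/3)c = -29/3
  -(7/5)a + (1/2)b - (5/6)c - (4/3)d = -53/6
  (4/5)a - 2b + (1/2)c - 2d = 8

a = 5, b = -5, c = -4, d = 2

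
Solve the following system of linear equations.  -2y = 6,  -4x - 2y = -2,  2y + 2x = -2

x = 2, y = -3

Row-reduce the augmented matrix:
Swap R1 and R2.
R1 ← R1 / (-4).
R3 ← R3 − 2·R1.
R2 ← R2 / (-2).
R1 ← R1 − 1/2·R2.
R3 ← R3 − 1·R2.
R3 reduces to 0 = 0, so the extra equation is consistent.
Reading off the reduced rows gives x = 2, y = -3.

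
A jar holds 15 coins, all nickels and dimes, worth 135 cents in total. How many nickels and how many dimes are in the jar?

Let n = nickels, d = dimes.
  d + n = 15
  5n + 10d = 135
Row-reduce the augmented matrix:
R2 ← R2 − 5·R1.
R2 ← R2 / (5).
R1 ← R1 − 1·R2.
Reading off the reduced rows gives n = 3, d = 12.

nickels: 3, dimes: 12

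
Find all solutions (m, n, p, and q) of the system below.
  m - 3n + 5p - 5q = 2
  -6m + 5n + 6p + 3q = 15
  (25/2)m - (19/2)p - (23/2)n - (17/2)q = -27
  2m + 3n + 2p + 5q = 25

Row-reduce:
R2 ← R2 + 6·R1.
R3 ← R3 − 25/2·R1.
R4 ← R4 − 2·R1.
R2 ← R2 / (-13).
R1 ← R1 + 3·R2.
R3 ← R3 − 26·R2.
R4 ← R4 − 9·R2.
Swap R3 and R4.
R3 ← R3 / (220/13).
R1 ← R1 + 43/13·R3.
R2 ← R2 + 36/13·R3.
Row 4 reduces to 0 = 2, a contradiction. The system is inconsistent.

no solution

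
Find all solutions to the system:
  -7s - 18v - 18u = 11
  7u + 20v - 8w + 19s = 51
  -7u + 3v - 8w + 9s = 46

infinitely many solutions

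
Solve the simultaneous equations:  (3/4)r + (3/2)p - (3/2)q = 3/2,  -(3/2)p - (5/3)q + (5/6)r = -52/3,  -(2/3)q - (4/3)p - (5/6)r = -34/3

p = 6, q = 5, r = 0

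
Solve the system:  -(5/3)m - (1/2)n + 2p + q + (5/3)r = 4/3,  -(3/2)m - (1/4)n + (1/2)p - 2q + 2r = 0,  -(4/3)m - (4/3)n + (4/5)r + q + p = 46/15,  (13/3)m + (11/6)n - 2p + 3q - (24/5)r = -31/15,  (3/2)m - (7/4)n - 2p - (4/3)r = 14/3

Row-reduce:
R1 ← R1 / (-5/3).
R2 ← R2 + 3/2·R1.
R3 ← R3 + 4/3·R1.
R4 ← R4 − 13/3·R1.
R5 ← R5 − 3/2·R1.
R2 ← R2 / (1/5).
R1 ← R1 − 3/10·R2.
R3 ← R3 + 14/15·R2.
R4 ← R4 − 8/15·R2.
R5 ← R5 + 11/5·R2.
R3 ← R3 / (-20/3).
R1 ← R1 − 3/4·R3.
R2 ← R2 + 13/2·R3.
R4 ← R4 − 20/3·R3.
R5 ← R5 + 29/2·R3.
Swap R4 and R5.
R4 ← R4 / (-2).
R1 ← R1 − 9/4·R4.
R2 ← R2 + 3/2·R4.
R3 ← R3 − 2·R4.
Row 5 reduces to 0 = 1, a contradiction. The system is inconsistent.

no solution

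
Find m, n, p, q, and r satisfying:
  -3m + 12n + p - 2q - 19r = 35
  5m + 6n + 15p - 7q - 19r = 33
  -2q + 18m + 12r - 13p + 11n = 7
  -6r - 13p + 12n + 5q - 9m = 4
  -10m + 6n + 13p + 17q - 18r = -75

m = 1, n = -2, p = -3, q = -4, r = -3

Row-reduce the augmented matrix:
R1 ← R1 / (-3).
R2 ← R2 − 5·R1.
R3 ← R3 − 18·R1.
R4 ← R4 + 9·R1.
R5 ← R5 + 10·R1.
R2 ← R2 / (26).
R1 ← R1 + 4·R2.
R3 ← R3 − 83·R2.
R4 ← R4 + 24·R2.
R5 ← R5 + 34·R2.
R3 ← R3 / (-2348/39).
R1 ← R1 − 29/13·R3.
R2 ← R2 − 25/39·R3.
R4 ← R4 + 8/13·R3.
R5 ← R5 − 409/13·R3.
R4 ← R4 / (744/587).
R1 ← R1 + 1031/4696·R4.
R2 ← R2 + 917/4696·R4.
R3 ← R3 + 1481/4696·R4.
R5 ← R5 − 94277/4696·R4.
R5 ← R5 / (-280003/5952).
R1 ← R1 − 8209/5952·R5.
R2 ← R2 + 4493/5952·R5.
R3 ← R3 + 545/5952·R5.
R4 ← R4 − 2125/744·R5.
Reading off the reduced rows gives m = 1, n = -2, p = -3, q = -4, r = -3.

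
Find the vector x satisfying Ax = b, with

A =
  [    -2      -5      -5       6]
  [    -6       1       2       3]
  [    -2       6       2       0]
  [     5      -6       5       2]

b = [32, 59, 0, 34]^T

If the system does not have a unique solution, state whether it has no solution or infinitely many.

x_1 = -6, x_2 = -4, x_3 = 6, x_4 = 5

Row-reduce the augmented matrix:
R1 ← R1 / (-2).
R2 ← R2 + 6·R1.
R3 ← R3 + 2·R1.
R4 ← R4 − 5·R1.
R2 ← R2 / (16).
R1 ← R1 − 5/2·R2.
R3 ← R3 − 11·R2.
R4 ← R4 + 37/2·R2.
R3 ← R3 / (-75/16).
R1 ← R1 + 5/32·R3.
R2 ← R2 − 17/16·R3.
R4 ← R4 − 389/32·R3.
R4 ← R4 / (271/25).
R1 ← R1 + 4/5·R4.
R2 ← R2 − 1/25·R4.
R3 ← R3 + 23/25·R4.
Reading off the reduced rows gives x_1 = -6, x_2 = -4, x_3 = 6, x_4 = 5.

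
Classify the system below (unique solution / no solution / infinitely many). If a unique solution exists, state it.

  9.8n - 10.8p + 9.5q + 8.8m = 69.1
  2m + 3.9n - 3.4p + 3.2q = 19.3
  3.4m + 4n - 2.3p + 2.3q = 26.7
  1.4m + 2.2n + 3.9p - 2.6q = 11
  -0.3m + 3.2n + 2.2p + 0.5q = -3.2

Row-reduce the augmented matrix:
R1 ← R1 / (44/5).
R2 ← R2 − 2·R1.
R3 ← R3 − 17/5·R1.
R4 ← R4 − 7/5·R1.
R5 ← R5 + 3/10·R1.
R2 ← R2 / (92/55).
R1 ← R1 − 49/44·R2.
R3 ← R3 − 47/220·R2.
R4 ← R4 − 141/220·R2.
R5 ← R5 − 311/88·R2.
R3 ← R3 / (917/460).
R1 ← R1 + 55/92·R3.
R2 ← R2 + 13/23·R3.
R4 ← R4 − 2751/460·R3.
R5 ← R5 − 3523/920·R3.
Swap R4 and R5.
R4 ← R4 / (88771/58688).
R1 ← R1 + 1887/29344·R4.
R2 ← R2 − 719/3668·R4.
R3 ← R3 + 11065/14672·R4.
R5 reduces to 0 = 0, so the extra equation is consistent.
Reading off the reduced rows gives m = 5, n = 3, p = -4, q = -5.

m = 5, n = 3, p = -4, q = -5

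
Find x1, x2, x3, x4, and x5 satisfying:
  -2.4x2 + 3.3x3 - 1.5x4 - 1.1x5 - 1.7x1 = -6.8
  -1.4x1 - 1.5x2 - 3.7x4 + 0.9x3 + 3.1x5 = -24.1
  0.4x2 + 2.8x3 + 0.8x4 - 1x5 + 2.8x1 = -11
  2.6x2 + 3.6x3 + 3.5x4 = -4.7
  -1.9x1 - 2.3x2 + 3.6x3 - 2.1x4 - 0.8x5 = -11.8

Row-reduce the augmented matrix:
R1 ← R1 / (-17/10).
R2 ← R2 + 7/5·R1.
R3 ← R3 − 14/5·R1.
R5 ← R5 + 19/10·R1.
R2 ← R2 / (81/170).
R1 ← R1 − 24/17·R2.
R3 ← R3 + 302/85·R2.
R4 ← R4 − 13/5·R2.
R5 ← R5 − 13/34·R2.
R3 ← R3 / (-718/135).
R1 ← R1 − 31/9·R3.
R2 ← R2 + 103/27·R3.
R4 ← R4 − 365/27·R3.
R5 ← R5 − 37/27·R3.
R4 ← R4 / (-366307/10770).
R1 ← R1 + 1723/359·R4.
R2 ← R2 − 9917/1077·R4.
R3 ← R3 − 4060/1077·R4.
R5 ← R5 + 38897/10770·R4.
R5 ← R5 / (-291334/366307).
R1 ← R1 + 233437/732614·R5.
R2 ← R2 − 1246239/732614·R5.
R3 ← R3 − 82511/732614·R5.
R4 ← R4 + 505323/366307·R5.
Reading off the reduced rows gives x1 = -2, x2 = -3, x3 = -4, x4 = 5, x5 = -3.

x1 = -2, x2 = -3, x3 = -4, x4 = 5, x5 = -3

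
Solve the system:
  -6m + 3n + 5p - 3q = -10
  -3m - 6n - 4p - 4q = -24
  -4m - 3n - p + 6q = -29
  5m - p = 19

m = 4, n = 2, p = 1, q = -1

Row-reduce the augmented matrix:
R1 ← R1 / (-6).
R2 ← R2 + 3·R1.
R3 ← R3 + 4·R1.
R4 ← R4 − 5·R1.
R2 ← R2 / (-15/2).
R1 ← R1 + 1/2·R2.
R3 ← R3 + 5·R2.
R4 ← R4 − 5/2·R2.
Swap R3 and R4.
R1 ← R1 + 2/5·R3.
R2 ← R2 − 13/15·R3.
R4 ← R4 / (29/3).
R1 ← R1 + 2/3·R4.
R2 ← R2 − 29/9·R4.
R3 ← R3 + 10/3·R4.
Reading off the reduced rows gives m = 4, n = 2, p = 1, q = -1.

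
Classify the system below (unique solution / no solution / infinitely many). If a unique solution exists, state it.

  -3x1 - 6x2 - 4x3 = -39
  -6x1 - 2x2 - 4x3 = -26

Row-reduce:
R1 ← R1 / (-3).
R2 ← R2 + 6·R1.
R2 ← R2 / (10).
R1 ← R1 − 2·R2.
Rank is 2 with 3 unknowns, leaving x3 free.

infinitely many solutions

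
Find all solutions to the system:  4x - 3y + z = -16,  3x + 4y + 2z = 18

Row-reduce:
R1 ← R1 / (4).
R2 ← R2 − 3·R1.
R2 ← R2 / (25/4).
R1 ← R1 + 3/4·R2.
Rank is 2 with 3 unknowns, leaving z free.

infinitely many solutions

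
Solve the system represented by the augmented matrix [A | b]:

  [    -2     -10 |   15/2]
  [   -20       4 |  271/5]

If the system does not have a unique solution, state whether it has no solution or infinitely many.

x_1 = -11/4, x_2 = -1/5

Row-reduce the augmented matrix:
R1 ← R1 / (-2).
R2 ← R2 + 20·R1.
R2 ← R2 / (104).
R1 ← R1 − 5·R2.
Reading off the reduced rows gives x_1 = -11/4, x_2 = -1/5.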